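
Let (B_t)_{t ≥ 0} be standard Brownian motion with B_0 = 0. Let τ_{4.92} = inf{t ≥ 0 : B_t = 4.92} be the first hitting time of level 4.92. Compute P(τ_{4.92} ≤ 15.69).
P(τ_{4.92} ≤ 15.69) = 2(1 − Φ(4.92/√15.69)) = 2(1 − Φ(1.2421)) ≈ 0.2142

By the reflection principle for standard BM, P(τ_b ≤ t) = 2 · P(B_t ≥ b). Since B_t ~ N(0, t), P(B_t ≥ 4.92) = 1 − Φ(4.92/√t) = 1 − Φ(4.92/√15.69) = 1 − Φ(1.2421) ≈ 0.10710. Doubling: P(τ_{4.92} ≤ 15.69) ≈ 2 · 0.10710 = 0.21420 ≈ 0.2142.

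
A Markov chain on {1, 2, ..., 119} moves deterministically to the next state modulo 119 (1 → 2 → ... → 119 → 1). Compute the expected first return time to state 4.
E[T_4 | X_0 = 4] = 119

The chain cycles deterministically, so starting at state 4 it returns in exactly 119 steps. Equivalently, the stationary distribution is uniform π_j = 1/119 for every state j, so by Kac's formula E[T_4] = 1/π_4 = 119.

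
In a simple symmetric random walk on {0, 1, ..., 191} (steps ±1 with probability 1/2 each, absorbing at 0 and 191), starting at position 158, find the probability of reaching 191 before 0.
P(hit 191 before 0) = 158/191

Let u_k = P(hit 191 before 0 | start at k). Then u_0 = 0, u_191 = 1, and u_k = u_{k-1}/2 + u_{k+1}/2 for 1 ≤ k ≤ 190. This harmonic recurrence is solved by u_k = k/191, giving u_158 = 158/191.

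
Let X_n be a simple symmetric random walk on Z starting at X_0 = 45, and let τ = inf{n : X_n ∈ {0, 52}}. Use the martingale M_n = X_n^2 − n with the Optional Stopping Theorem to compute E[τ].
E[τ] = 315

M_n = X_n^2 − n is a martingale (since E[X_{n+1}^2 | F_n] = X_n^2 + 1). By OST (τ has finite mean in a bounded region), E[M_τ] = E[M_0] = X_0^2 − 0 = 45^2 = 2025. Also E[M_τ] = E[X_τ^2] − E[τ]. The walk exits at 0 or 52, with P(hit 52 first) = 45/52, so E[X_τ^2] = 52^2 · 45/52 + 0 = 2340. Thus E[τ] = E[X_τ^2] − E[M_τ] = 2340 − 2025 = 315 = 45(52 − 45) = 315.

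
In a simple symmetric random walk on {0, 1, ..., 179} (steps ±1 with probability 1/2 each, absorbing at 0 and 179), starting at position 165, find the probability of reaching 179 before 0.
P(hit 179 before 0) = 165/179

Let u_k = P(hit 179 before 0 | start at k). Then u_0 = 0, u_179 = 1, and u_k = u_{k-1}/2 + u_{k+1}/2 for 1 ≤ k ≤ 178. This harmonic recurrence is solved by u_k = k/179, giving u_165 = 165/179.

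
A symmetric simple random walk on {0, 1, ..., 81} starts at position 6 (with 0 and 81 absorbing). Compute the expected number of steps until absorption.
E[τ | X_0 = 6] = 450

Let v_k = E[τ | X_0 = k]. Boundary: v_0 = v_81 = 0. Recurrence: v_k = 1 + (v_{k-1} + v_{k+1})/2 for 1 ≤ k ≤ 80. The particular solution to v_k − (v_{k-1} + v_{k+1})/2 = 1 is v_k = −k^2. Adding homogeneous solution A + B k and matching boundaries gives v_k = k (81 − k). Substituting k = 6: v_6 = 6 · 75 = 450.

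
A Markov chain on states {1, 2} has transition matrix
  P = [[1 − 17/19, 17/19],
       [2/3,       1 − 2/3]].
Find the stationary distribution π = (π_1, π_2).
π_1 = 38/89, π_2 = 51/89

Solve πP = π with π_1 + π_2 = 1. From πP = π: π_1 · (1 − 17/19) + π_2 · 2/3 = π_1 ⇒ π_2 · 2/3 = π_1 · 17/19 ⇒ π_2/π_1 = (17/19)/(2/3) = 51/38. Together with π_1 + π_2 = 1:
  π_1 = (2/3)/(17/19 + 2/3) = (2/3)/(89/57) = 38/89,
  π_2 = (17/19)/(17/19 + 2/3) = (17/19)/(89/57) = 51/89.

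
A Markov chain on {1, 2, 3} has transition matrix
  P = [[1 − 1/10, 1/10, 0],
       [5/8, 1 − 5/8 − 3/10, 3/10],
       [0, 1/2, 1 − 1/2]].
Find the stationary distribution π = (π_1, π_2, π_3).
π = (125/157, 20/157, 12/157)

This is a birth-death chain on three states, which satisfies detailed balance: π_1 · P_{12} = π_2 · P_{21} and π_2 · P_{23} = π_3 · P_{32}.
From π_1 · 1/10 = π_2 · 5/8: π_2/π_1 = (1/10)/(5/8) = 4/25.
From π_2 · 3/10 = π_3 · 1/2: π_3/π_2 = (3/10)/(1/2) = 3/5.
Take π_1 proportional to 1; then unnormalized π = (1, 4/25, 12/125). Normalize by dividing by the sum 157/125:
  π = (125/157, 20/157, 12/157).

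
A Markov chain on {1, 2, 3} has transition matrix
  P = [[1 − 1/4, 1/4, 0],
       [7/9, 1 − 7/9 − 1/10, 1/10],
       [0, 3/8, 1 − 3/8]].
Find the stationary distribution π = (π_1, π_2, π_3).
π = (140/197, 45/197, 12/197)

This is a birth-death chain on three states, which satisfies detailed balance: π_1 · P_{12} = π_2 · P_{21} and π_2 · P_{23} = π_3 · P_{32}.
From π_1 · 1/4 = π_2 · 7/9: π_2/π_1 = (1/4)/(7/9) = 9/28.
From π_2 · 1/10 = π_3 · 3/8: π_3/π_2 = (1/10)/(3/8) = 4/15.
Take π_1 proportional to 1; then unnormalized π = (1, 9/28, 3/35). Normalize by dividing by the sum 197/140:
  π = (140/197, 45/197, 12/197).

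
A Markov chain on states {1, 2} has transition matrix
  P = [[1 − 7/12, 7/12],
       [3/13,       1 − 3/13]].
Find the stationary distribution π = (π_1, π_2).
π_1 = 36/127, π_2 = 91/127

Solve πP = π with π_1 + π_2 = 1. From πP = π: π_1 · (1 − 7/12) + π_2 · 3/13 = π_1 ⇒ π_2 · 3/13 = π_1 · 7/12 ⇒ π_2/π_1 = (7/12)/(3/13) = 91/36. Together with π_1 + π_2 = 1:
  π_1 = (3/13)/(7/12 + 3/13) = (3/13)/(127/156) = 36/127,
  π_2 = (7/12)/(7/12 + 3/13) = (7/12)/(127/156) = 91/127.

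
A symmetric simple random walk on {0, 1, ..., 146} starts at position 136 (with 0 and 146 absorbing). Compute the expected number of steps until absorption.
E[τ | X_0 = 136] = 1360

Let v_k = E[τ | X_0 = k]. Boundary: v_0 = v_146 = 0. Recurrence: v_k = 1 + (v_{k-1} + v_{k+1})/2 for 1 ≤ k ≤ 145. The particular solution to v_k − (v_{k-1} + v_{k+1})/2 = 1 is v_k = −k^2. Adding homogeneous solution A + B k and matching boundaries gives v_k = k (146 − k). Substituting k = 136: v_136 = 136 · 10 = 1360.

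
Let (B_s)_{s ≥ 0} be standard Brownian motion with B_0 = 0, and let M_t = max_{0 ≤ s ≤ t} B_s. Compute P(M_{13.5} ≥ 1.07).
P(M_{13.5} ≥ 1.07) = 2·P(B_{13.5} ≥ 1.07) = 2(1 − Φ(1.07/√13.5)) ≈ 0.7709

By the reflection principle for Brownian motion, P(M_t ≥ a) = 2 · P(B_t ≥ a) for a ≥ 0. Since B_t ~ N(0, t), P(B_t ≥ 1.07) = 1 − Φ(1.07/√t) = 1 − Φ(1.07/√13.5) = 1 − Φ(0.2912). So
  P(M_{13.5} ≥ 1.07) = 2(1 − Φ(0.2912)) ≈ 0.7709.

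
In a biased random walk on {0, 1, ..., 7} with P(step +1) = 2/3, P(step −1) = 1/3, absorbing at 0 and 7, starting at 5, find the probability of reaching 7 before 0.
P(hit 7 before 0) = (1 − (1/2)^5) / (1 − (1/2)^7) = 124/127

Let u_k denote P(reach 7 before 0 | start at k). Boundary: u_0 = 0, u_7 = 1. Recurrence: u_k = 2/3·u_{k+1} + 1/3·u_{k-1} for 1 ≤ k ≤ 6. Try u_k = A + B·r^k with r = q/p = (1/3)/(2/3) = 1/2. Substitution satisfies the recurrence; boundary conditions give:
  u_k = (1 − r^k) / (1 − r^N) = (1 − (1/2)^5) / (1 − (1/2)^7) = 124/127.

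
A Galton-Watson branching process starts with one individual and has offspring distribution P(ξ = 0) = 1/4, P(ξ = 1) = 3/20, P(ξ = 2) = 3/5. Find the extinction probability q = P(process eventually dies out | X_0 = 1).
q = 5/12

The pgf is f(s) = 1/4 + 3/20·s + 3/5·s². The extinction probability q is the smallest fixed point of f in [0, 1]. Setting s = f(s):
  3/5·s² + (3/20 − 1)·s + 1/4 = 0
  3/5·s² − (1/4 + 3/5)·s + 1/4 = 0
which factors as (s − 1)·(3/5·s − 1/4) = 0, giving roots s = 1 and s = (1/4)/(3/5) = 5/12.
Mean offspring μ = 3/20 + 2·3/5 = 27/20 > 1 (supercritical), so q < 1. The extinction probability is the smaller root: q = (1/4)/(3/5) = 5/12.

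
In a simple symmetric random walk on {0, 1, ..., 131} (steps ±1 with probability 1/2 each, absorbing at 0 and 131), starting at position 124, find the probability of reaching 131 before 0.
P(hit 131 before 0) = 124/131

Let u_k = P(hit 131 before 0 | start at k). Then u_0 = 0, u_131 = 1, and u_k = u_{k-1}/2 + u_{k+1}/2 for 1 ≤ k ≤ 130. This harmonic recurrence is solved by u_k = k/131, giving u_124 = 124/131.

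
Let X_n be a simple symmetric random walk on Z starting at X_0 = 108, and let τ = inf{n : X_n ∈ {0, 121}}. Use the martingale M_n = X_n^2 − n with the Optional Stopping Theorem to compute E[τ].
E[τ] = 1404

M_n = X_n^2 − n is a martingale (since E[X_{n+1}^2 | F_n] = X_n^2 + 1). By OST (τ has finite mean in a bounded region), E[M_τ] = E[M_0] = X_0^2 − 0 = 108^2 = 11664. Also E[M_τ] = E[X_τ^2] − E[τ]. The walk exits at 0 or 121, with P(hit 121 first) = 108/121, so E[X_τ^2] = 121^2 · 108/121 + 0 = 13068. Thus E[τ] = E[X_τ^2] − E[M_τ] = 13068 − 11664 = 1404 = 108(121 − 108) = 1404.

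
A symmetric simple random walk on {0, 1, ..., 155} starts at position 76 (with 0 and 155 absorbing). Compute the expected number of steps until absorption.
E[τ | X_0 = 76] = 6004

Let v_k = E[τ | X_0 = k]. Boundary: v_0 = v_155 = 0. Recurrence: v_k = 1 + (v_{k-1} + v_{k+1})/2 for 1 ≤ k ≤ 154. The particular solution to v_k − (v_{k-1} + v_{k+1})/2 = 1 is v_k = −k^2. Adding homogeneous solution A + B k and matching boundaries gives v_k = k (155 − k). Substituting k = 76: v_76 = 76 · 79 = 6004.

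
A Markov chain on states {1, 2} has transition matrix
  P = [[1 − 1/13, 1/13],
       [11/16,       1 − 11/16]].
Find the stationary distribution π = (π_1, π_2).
π_1 = 143/159, π_2 = 16/159

Solve πP = π with π_1 + π_2 = 1. From πP = π: π_1 · (1 − 1/13) + π_2 · 11/16 = π_1 ⇒ π_2 · 11/16 = π_1 · 1/13 ⇒ π_2/π_1 = (1/13)/(11/16) = 16/143. Together with π_1 + π_2 = 1:
  π_1 = (11/16)/(1/13 + 11/16) = (11/16)/(159/208) = 143/159,
  π_2 = (1/13)/(1/13 + 11/16) = (1/13)/(159/208) = 16/159.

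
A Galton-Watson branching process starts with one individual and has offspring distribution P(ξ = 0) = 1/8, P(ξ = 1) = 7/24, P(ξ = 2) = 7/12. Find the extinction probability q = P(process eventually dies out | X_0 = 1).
q = 3/14

The pgf is f(s) = 1/8 + 7/24·s + 7/12·s². The extinction probability q is the smallest fixed point of f in [0, 1]. Setting s = f(s):
  7/12·s² + (7/24 − 1)·s + 1/8 = 0
  7/12·s² − (1/8 + 7/12)·s + 1/8 = 0
which factors as (s − 1)·(7/12·s − 1/8) = 0, giving roots s = 1 and s = (1/8)/(7/12) = 3/14.
Mean offspring μ = 7/24 + 2·7/12 = 35/24 > 1 (supercritical), so q < 1. The extinction probability is the smaller root: q = (1/8)/(7/12) = 3/14.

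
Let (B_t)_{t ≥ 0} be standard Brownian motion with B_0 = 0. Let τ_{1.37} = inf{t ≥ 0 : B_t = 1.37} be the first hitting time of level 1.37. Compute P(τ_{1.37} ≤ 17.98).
P(τ_{1.37} ≤ 17.98) = 2(1 − Φ(1.37/√17.98)) = 2(1 − Φ(0.3231)) ≈ 0.7466

By the reflection principle for standard BM, P(τ_b ≤ t) = 2 · P(B_t ≥ b). Since B_t ~ N(0, t), P(B_t ≥ 1.37) = 1 − Φ(1.37/√t) = 1 − Φ(1.37/√17.98) = 1 − Φ(0.3231) ≈ 0.37331. Doubling: P(τ_{1.37} ≤ 17.98) ≈ 2 · 0.37331 = 0.74662 ≈ 0.7466.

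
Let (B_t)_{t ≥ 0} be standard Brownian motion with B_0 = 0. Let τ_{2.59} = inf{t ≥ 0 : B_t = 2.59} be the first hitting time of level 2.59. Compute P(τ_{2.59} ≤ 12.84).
P(τ_{2.59} ≤ 12.84) = 2(1 − Φ(2.59/√12.84)) = 2(1 − Φ(0.7228)) ≈ 0.4698

By the reflection principle for standard BM, P(τ_b ≤ t) = 2 · P(B_t ≥ b). Since B_t ~ N(0, t), P(B_t ≥ 2.59) = 1 − Φ(2.59/√t) = 1 − Φ(2.59/√12.84) = 1 − Φ(0.7228) ≈ 0.23490. Doubling: P(τ_{2.59} ≤ 12.84) ≈ 2 · 0.23490 = 0.46980 ≈ 0.4698.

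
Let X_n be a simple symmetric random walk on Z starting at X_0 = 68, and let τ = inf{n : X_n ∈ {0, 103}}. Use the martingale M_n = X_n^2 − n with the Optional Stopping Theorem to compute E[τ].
E[τ] = 2380

M_n = X_n^2 − n is a martingale (since E[X_{n+1}^2 | F_n] = X_n^2 + 1). By OST (τ has finite mean in a bounded region), E[M_τ] = E[M_0] = X_0^2 − 0 = 68^2 = 4624. Also E[M_τ] = E[X_τ^2] − E[τ]. The walk exits at 0 or 103, with P(hit 103 first) = 68/103, so E[X_τ^2] = 103^2 · 68/103 + 0 = 7004. Thus E[τ] = E[X_τ^2] − E[M_τ] = 7004 − 4624 = 2380 = 68(103 − 68) = 2380.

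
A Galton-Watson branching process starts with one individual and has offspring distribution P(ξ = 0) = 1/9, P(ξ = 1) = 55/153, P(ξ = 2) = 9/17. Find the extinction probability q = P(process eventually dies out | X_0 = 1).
q = 17/81

The pgf is f(s) = 1/9 + 55/153·s + 9/17·s². The extinction probability q is the smallest fixed point of f in [0, 1]. Setting s = f(s):
  9/17·s² + (55/153 − 1)·s + 1/9 = 0
  9/17·s² − (1/9 + 9/17)·s + 1/9 = 0
which factors as (s − 1)·(9/17·s − 1/9) = 0, giving roots s = 1 and s = (1/9)/(9/17) = 17/81.
Mean offspring μ = 55/153 + 2·9/17 = 217/153 > 1 (supercritical), so q < 1. The extinction probability is the smaller root: q = (1/9)/(9/17) = 17/81.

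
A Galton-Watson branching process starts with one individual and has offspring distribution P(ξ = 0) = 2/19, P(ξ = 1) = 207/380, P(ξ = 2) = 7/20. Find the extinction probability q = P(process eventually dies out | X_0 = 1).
q = 40/133

The pgf is f(s) = 2/19 + 207/380·s + 7/20·s². The extinction probability q is the smallest fixed point of f in [0, 1]. Setting s = f(s):
  7/20·s² + (207/380 − 1)·s + 2/19 = 0
  7/20·s² − (2/19 + 7/20)·s + 2/19 = 0
which factors as (s − 1)·(7/20·s − 2/19) = 0, giving roots s = 1 and s = (2/19)/(7/20) = 40/133.
Mean offspring μ = 207/380 + 2·7/20 = 473/380 > 1 (supercritical), so q < 1. The extinction probability is the smaller root: q = (2/19)/(7/20) = 40/133.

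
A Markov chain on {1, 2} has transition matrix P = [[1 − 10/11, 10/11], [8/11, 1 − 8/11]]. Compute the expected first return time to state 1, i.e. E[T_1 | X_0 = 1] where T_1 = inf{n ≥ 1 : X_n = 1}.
E[T_1 | X_0 = 1] = 1/π_1 = 9/4

For an irreducible recurrent Markov chain with stationary distribution π, E[T_i | X_0 = i] = 1/π_i (Kac's formula). Here π_1 = (8/11)/(10/11 + 8/11) = (8/11)/(18/11) = 4/9, so E[T_1 | X_0 = 1] = 1/π_1 = (10/11 + 8/11)/(8/11) = (18/11)/(8/11) = 9/4.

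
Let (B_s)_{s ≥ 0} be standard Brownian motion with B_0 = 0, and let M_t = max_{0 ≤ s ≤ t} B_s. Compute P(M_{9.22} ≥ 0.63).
P(M_{9.22} ≥ 0.63) = 2·P(B_{9.22} ≥ 0.63) = 2(1 − Φ(0.63/√9.22)) ≈ 0.8356

By the reflection principle for Brownian motion, P(M_t ≥ a) = 2 · P(B_t ≥ a) for a ≥ 0. Since B_t ~ N(0, t), P(B_t ≥ 0.63) = 1 − Φ(0.63/√t) = 1 − Φ(0.63/√9.22) = 1 − Φ(0.2075). So
  P(M_{9.22} ≥ 0.63) = 2(1 − Φ(0.2075)) ≈ 0.8356.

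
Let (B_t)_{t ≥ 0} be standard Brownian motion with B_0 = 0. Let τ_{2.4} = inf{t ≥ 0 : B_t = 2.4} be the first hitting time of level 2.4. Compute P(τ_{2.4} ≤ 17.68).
P(τ_{2.4} ≤ 17.68) = 2(1 − Φ(2.4/√17.68)) = 2(1 − Φ(0.5708)) ≈ 0.5681

By the reflection principle for standard BM, P(τ_b ≤ t) = 2 · P(B_t ≥ b). Since B_t ~ N(0, t), P(B_t ≥ 2.4) = 1 − Φ(2.4/√t) = 1 − Φ(2.4/√17.68) = 1 − Φ(0.5708) ≈ 0.28407. Doubling: P(τ_{2.4} ≤ 17.68) ≈ 2 · 0.28407 = 0.56814 ≈ 0.5681.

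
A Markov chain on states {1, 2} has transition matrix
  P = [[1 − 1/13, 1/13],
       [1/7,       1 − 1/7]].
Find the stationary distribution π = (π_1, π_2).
π_1 = 13/20, π_2 = 7/20

Solve πP = π with π_1 + π_2 = 1. From πP = π: π_1 · (1 − 1/13) + π_2 · 1/7 = π_1 ⇒ π_2 · 1/7 = π_1 · 1/13 ⇒ π_2/π_1 = (1/13)/(1/7) = 7/13. Together with π_1 + π_2 = 1:
  π_1 = (1/7)/(1/13 + 1/7) = (1/7)/(20/91) = 13/20,
  π_2 = (1/13)/(1/13 + 1/7) = (1/13)/(20/91) = 7/20.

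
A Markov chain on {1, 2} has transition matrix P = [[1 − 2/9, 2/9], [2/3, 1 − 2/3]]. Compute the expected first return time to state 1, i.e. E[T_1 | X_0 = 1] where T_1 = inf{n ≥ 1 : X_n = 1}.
E[T_1 | X_0 = 1] = 1/π_1 = 4/3

For an irreducible recurrent Markov chain with stationary distribution π, E[T_i | X_0 = i] = 1/π_i (Kac's formula). Here π_1 = (2/3)/(2/9 + 2/3) = (2/3)/(8/9) = 3/4, so E[T_1 | X_0 = 1] = 1/π_1 = (2/9 + 2/3)/(2/3) = (8/9)/(2/3) = 4/3.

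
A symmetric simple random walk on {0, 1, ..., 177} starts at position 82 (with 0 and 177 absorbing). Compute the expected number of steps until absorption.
E[τ | X_0 = 82] = 7790

Let v_k = E[τ | X_0 = k]. Boundary: v_0 = v_177 = 0. Recurrence: v_k = 1 + (v_{k-1} + v_{k+1})/2 for 1 ≤ k ≤ 176. The particular solution to v_k − (v_{k-1} + v_{k+1})/2 = 1 is v_k = −k^2. Adding homogeneous solution A + B k and matching boundaries gives v_k = k (177 − k). Substituting k = 82: v_82 = 82 · 95 = 7790.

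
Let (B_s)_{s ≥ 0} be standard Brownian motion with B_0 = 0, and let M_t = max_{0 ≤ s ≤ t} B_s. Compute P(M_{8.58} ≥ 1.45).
P(M_{8.58} ≥ 1.45) = 2·P(B_{8.58} ≥ 1.45) = 2(1 − Φ(1.45/√8.58)) ≈ 0.6206

By the reflection principle for Brownian motion, P(M_t ≥ a) = 2 · P(B_t ≥ a) for a ≥ 0. Since B_t ~ N(0, t), P(B_t ≥ 1.45) = 1 − Φ(1.45/√t) = 1 − Φ(1.45/√8.58) = 1 − Φ(0.4950). So
  P(M_{8.58} ≥ 1.45) = 2(1 − Φ(0.4950)) ≈ 0.6206.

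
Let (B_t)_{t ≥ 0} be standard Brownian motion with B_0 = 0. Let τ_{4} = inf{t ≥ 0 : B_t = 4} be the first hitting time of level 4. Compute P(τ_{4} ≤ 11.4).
P(τ_{4} ≤ 11.4) = 2(1 − Φ(4/√11.4)) = 2(1 − Φ(1.1847)) ≈ 0.2361

By the reflection principle for standard BM, P(τ_b ≤ t) = 2 · P(B_t ≥ b). Since B_t ~ N(0, t), P(B_t ≥ 4) = 1 − Φ(4/√t) = 1 − Φ(4/√11.4) = 1 − Φ(1.1847) ≈ 0.11807. Doubling: P(τ_{4} ≤ 11.4) ≈ 2 · 0.11807 = 0.23614 ≈ 0.2361.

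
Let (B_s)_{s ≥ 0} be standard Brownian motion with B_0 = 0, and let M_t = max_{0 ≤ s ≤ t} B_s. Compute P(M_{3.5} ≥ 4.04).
P(M_{3.5} ≥ 4.04) = 2·P(B_{3.5} ≥ 4.04) = 2(1 − Φ(4.04/√3.5)) ≈ 0.0308

By the reflection principle for Brownian motion, P(M_t ≥ a) = 2 · P(B_t ≥ a) for a ≥ 0. Since B_t ~ N(0, t), P(B_t ≥ 4.04) = 1 − Φ(4.04/√t) = 1 − Φ(4.04/√3.5) = 1 − Φ(2.1595). So
  P(M_{3.5} ≥ 4.04) = 2(1 − Φ(2.1595)) ≈ 0.0308.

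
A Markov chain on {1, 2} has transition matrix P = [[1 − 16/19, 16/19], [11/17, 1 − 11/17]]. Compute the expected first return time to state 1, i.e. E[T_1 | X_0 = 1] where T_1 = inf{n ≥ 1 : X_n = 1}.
E[T_1 | X_0 = 1] = 1/π_1 = 481/209

For an irreducible recurrent Markov chain with stationary distribution π, E[T_i | X_0 = i] = 1/π_i (Kac's formula). Here π_1 = (11/17)/(16/19 + 11/17) = (11/17)/(481/323) = 209/481, so E[T_1 | X_0 = 1] = 1/π_1 = (16/19 + 11/17)/(11/17) = (481/323)/(11/17) = 481/209.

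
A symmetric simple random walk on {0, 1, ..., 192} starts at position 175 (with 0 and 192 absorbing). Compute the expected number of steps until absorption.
E[τ | X_0 = 175] = 2975

Let v_k = E[τ | X_0 = k]. Boundary: v_0 = v_192 = 0. Recurrence: v_k = 1 + (v_{k-1} + v_{k+1})/2 for 1 ≤ k ≤ 191. The particular solution to v_k − (v_{k-1} + v_{k+1})/2 = 1 is v_k = −k^2. Adding homogeneous solution A + B k and matching boundaries gives v_k = k (192 − k). Substituting k = 175: v_175 = 175 · 17 = 2975.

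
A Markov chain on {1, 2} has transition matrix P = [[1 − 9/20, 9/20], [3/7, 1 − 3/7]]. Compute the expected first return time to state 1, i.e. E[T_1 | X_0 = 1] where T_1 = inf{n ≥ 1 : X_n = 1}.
E[T_1 | X_0 = 1] = 1/π_1 = 41/20

For an irreducible recurrent Markov chain with stationary distribution π, E[T_i | X_0 = i] = 1/π_i (Kac's formula). Here π_1 = (3/7)/(9/20 + 3/7) = (3/7)/(123/140) = 20/41, so E[T_1 | X_0 = 1] = 1/π_1 = (9/20 + 3/7)/(3/7) = (123/140)/(3/7) = 41/20.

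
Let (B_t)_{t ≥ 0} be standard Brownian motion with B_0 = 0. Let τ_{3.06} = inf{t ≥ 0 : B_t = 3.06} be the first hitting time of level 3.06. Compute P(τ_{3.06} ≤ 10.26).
P(τ_{3.06} ≤ 10.26) = 2(1 − Φ(3.06/√10.26)) = 2(1 − Φ(0.9553)) ≈ 0.3394

By the reflection principle for standard BM, P(τ_b ≤ t) = 2 · P(B_t ≥ b). Since B_t ~ N(0, t), P(B_t ≥ 3.06) = 1 − Φ(3.06/√t) = 1 − Φ(3.06/√10.26) = 1 − Φ(0.9553) ≈ 0.16971. Doubling: P(τ_{3.06} ≤ 10.26) ≈ 2 · 0.16971 = 0.33942 ≈ 0.3394.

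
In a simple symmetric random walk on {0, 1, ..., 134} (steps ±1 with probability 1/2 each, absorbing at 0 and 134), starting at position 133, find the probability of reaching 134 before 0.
P(hit 134 before 0) = 133/134

Let u_k = P(hit 134 before 0 | start at k). Then u_0 = 0, u_134 = 1, and u_k = u_{k-1}/2 + u_{k+1}/2 for 1 ≤ k ≤ 133. This harmonic recurrence is solved by u_k = k/134, giving u_133 = 133/134.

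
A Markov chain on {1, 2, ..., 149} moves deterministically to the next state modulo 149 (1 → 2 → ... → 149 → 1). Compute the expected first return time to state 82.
E[T_82 | X_0 = 82] = 149

The chain cycles deterministically, so starting at state 82 it returns in exactly 149 steps. Equivalently, the stationary distribution is uniform π_j = 1/149 for every state j, so by Kac's formula E[T_82] = 1/π_82 = 149.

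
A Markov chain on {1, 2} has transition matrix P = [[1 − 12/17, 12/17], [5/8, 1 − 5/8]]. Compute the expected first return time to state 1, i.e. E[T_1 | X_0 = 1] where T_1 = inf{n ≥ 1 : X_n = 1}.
E[T_1 | X_0 = 1] = 1/π_1 = 181/85

For an irreducible recurrent Markov chain with stationary distribution π, E[T_i | X_0 = i] = 1/π_i (Kac's formula). Here π_1 = (5/8)/(12/17 + 5/8) = (5/8)/(181/136) = 85/181, so E[T_1 | X_0 = 1] = 1/π_1 = (12/17 + 5/8)/(5/8) = (181/136)/(5/8) = 181/85.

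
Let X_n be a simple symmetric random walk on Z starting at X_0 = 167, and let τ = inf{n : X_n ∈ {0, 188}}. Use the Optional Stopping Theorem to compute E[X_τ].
E[X_τ] = 167

X_n is a martingale and τ is a bounded-mean stopping time (indeed τ is finite a.s. with bounded expectation since the walk is in a bounded region). By the OST, E[X_τ] = E[X_0] = 167. Equivalently: E[X_τ] = 188 · P(hit 188 first) + 0 · P(hit 0 first) = 188 · (167/188) = 167.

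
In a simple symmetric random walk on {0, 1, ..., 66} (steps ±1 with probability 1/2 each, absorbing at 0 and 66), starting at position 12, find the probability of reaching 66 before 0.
P(hit 66 before 0) = 12/66 = 2/11

Let u_k = P(hit 66 before 0 | start at k). Then u_0 = 0, u_66 = 1, and u_k = u_{k-1}/2 + u_{k+1}/2 for 1 ≤ k ≤ 65. This harmonic recurrence is solved by u_k = k/66, giving u_12 = 12/66 = 2/11.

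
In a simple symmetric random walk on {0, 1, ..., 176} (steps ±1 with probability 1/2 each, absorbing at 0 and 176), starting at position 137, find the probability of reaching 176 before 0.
P(hit 176 before 0) = 137/176

Let u_k = P(hit 176 before 0 | start at k). Then u_0 = 0, u_176 = 1, and u_k = u_{k-1}/2 + u_{k+1}/2 for 1 ≤ k ≤ 175. This harmonic recurrence is solved by u_k = k/176, giving u_137 = 137/176.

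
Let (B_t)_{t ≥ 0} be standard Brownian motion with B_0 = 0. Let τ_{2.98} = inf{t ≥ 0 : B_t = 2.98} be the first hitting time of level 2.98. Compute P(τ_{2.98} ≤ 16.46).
P(τ_{2.98} ≤ 16.46) = 2(1 − Φ(2.98/√16.46)) = 2(1 − Φ(0.7345)) ≈ 0.4626

By the reflection principle for standard BM, P(τ_b ≤ t) = 2 · P(B_t ≥ b). Since B_t ~ N(0, t), P(B_t ≥ 2.98) = 1 − Φ(2.98/√t) = 1 − Φ(2.98/√16.46) = 1 − Φ(0.7345) ≈ 0.23132. Doubling: P(τ_{2.98} ≤ 16.46) ≈ 2 · 0.23132 = 0.46264 ≈ 0.4626.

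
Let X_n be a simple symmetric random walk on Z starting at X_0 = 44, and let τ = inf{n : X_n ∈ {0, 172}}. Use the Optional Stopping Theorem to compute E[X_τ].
E[X_τ] = 44

X_n is a martingale and τ is a bounded-mean stopping time (indeed τ is finite a.s. with bounded expectation since the walk is in a bounded region). By the OST, E[X_τ] = E[X_0] = 44. Equivalently: E[X_τ] = 172 · P(hit 172 first) + 0 · P(hit 0 first) = 172 · (44/172) = 44.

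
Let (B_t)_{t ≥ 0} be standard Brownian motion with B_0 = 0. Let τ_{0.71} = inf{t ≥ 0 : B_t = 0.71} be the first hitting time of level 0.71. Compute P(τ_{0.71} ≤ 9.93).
P(τ_{0.71} ≤ 9.93) = 2(1 − Φ(0.71/√9.93)) = 2(1 − Φ(0.2253)) ≈ 0.8217

By the reflection principle for standard BM, P(τ_b ≤ t) = 2 · P(B_t ≥ b). Since B_t ~ N(0, t), P(B_t ≥ 0.71) = 1 − Φ(0.71/√t) = 1 − Φ(0.71/√9.93) = 1 − Φ(0.2253) ≈ 0.41087. Doubling: P(τ_{0.71} ≤ 9.93) ≈ 2 · 0.41087 = 0.82174 ≈ 0.8217.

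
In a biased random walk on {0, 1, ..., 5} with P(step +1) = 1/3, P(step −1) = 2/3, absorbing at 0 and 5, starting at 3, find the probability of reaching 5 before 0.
P(hit 5 before 0) = (1 − (2)^3) / (1 − (2)^5) = 7/31

Let u_k denote P(reach 5 before 0 | start at k). Boundary: u_0 = 0, u_5 = 1. Recurrence: u_k = 1/3·u_{k+1} + 2/3·u_{k-1} for 1 ≤ k ≤ 4. Try u_k = A + B·r^k with r = q/p = (2/3)/(1/3) = 2. Substitution satisfies the recurrence; boundary conditions give:
  u_k = (1 − r^k) / (1 − r^N) = (1 − (2)^3) / (1 − (2)^5) = 7/31.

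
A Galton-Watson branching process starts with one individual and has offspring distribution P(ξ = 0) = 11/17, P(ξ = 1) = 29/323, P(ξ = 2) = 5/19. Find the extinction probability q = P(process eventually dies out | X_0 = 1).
q = 1

Mean offspring μ = 0·11/17 + 1·29/323 + 2·5/19 = 199/323 ≤ 1. For μ ≤ 1 with offspring not concentrated at 1, the Galton-Watson process goes extinct almost surely, so q = 1.
(Algebraic check: The pgf is f(s) = 11/17 + 29/323·s + 5/19·s². The extinction probability q is the smallest fixed point of f in [0, 1]. Setting s = f(s):
  5/19·s² + (29/323 − 1)·s + 11/17 = 0
  5/19·s² − (11/17 + 5/19)·s + 11/17 = 0
which factors as (s − 1)·(5/19·s − 11/17) = 0, giving roots s = 1 and s = (11/17)/(5/19) = 209/85. Since 209/85 ≥ 1, the smallest root in [0, 1] is s = 1.)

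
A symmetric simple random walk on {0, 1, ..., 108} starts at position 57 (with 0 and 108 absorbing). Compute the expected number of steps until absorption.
E[τ | X_0 = 57] = 2907

Let v_k = E[τ | X_0 = k]. Boundary: v_0 = v_108 = 0. Recurrence: v_k = 1 + (v_{k-1} + v_{k+1})/2 for 1 ≤ k ≤ 107. The particular solution to v_k − (v_{k-1} + v_{k+1})/2 = 1 is v_k = −k^2. Adding homogeneous solution A + B k and matching boundaries gives v_k = k (108 − k). Substituting k = 57: v_57 = 57 · 51 = 2907.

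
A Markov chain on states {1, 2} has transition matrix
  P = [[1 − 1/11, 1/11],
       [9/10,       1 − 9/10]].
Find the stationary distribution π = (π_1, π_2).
π_1 = 99/109, π_2 = 10/109

Solve πP = π with π_1 + π_2 = 1. From πP = π: π_1 · (1 − 1/11) + π_2 · 9/10 = π_1 ⇒ π_2 · 9/10 = π_1 · 1/11 ⇒ π_2/π_1 = (1/11)/(9/10) = 10/99. Together with π_1 + π_2 = 1:
  π_1 = (9/10)/(1/11 + 9/10) = (9/10)/(109/110) = 99/109,
  π_2 = (1/11)/(1/11 + 9/10) = (1/11)/(109/110) = 10/109.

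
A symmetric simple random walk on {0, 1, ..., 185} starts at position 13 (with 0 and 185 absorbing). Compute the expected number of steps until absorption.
E[τ | X_0 = 13] = 2236

Let v_k = E[τ | X_0 = k]. Boundary: v_0 = v_185 = 0. Recurrence: v_k = 1 + (v_{k-1} + v_{k+1})/2 for 1 ≤ k ≤ 184. The particular solution to v_k − (v_{k-1} + v_{k+1})/2 = 1 is v_k = −k^2. Adding homogeneous solution A + B k and matching boundaries gives v_k = k (185 − k). Substituting k = 13: v_13 = 13 · 172 = 2236.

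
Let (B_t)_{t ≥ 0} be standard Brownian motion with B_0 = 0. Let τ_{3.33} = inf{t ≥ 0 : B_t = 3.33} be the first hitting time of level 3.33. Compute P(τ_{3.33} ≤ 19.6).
P(τ_{3.33} ≤ 19.6) = 2(1 − Φ(3.33/√19.6)) = 2(1 − Φ(0.7522)) ≈ 0.4519

By the reflection principle for standard BM, P(τ_b ≤ t) = 2 · P(B_t ≥ b). Since B_t ~ N(0, t), P(B_t ≥ 3.33) = 1 − Φ(3.33/√t) = 1 − Φ(3.33/√19.6) = 1 − Φ(0.7522) ≈ 0.22597. Doubling: P(τ_{3.33} ≤ 19.6) ≈ 2 · 0.22597 = 0.45194 ≈ 0.4519.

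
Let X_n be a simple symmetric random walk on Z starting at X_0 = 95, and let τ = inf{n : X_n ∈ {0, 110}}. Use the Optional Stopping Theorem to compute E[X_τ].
E[X_τ] = 95

X_n is a martingale and τ is a bounded-mean stopping time (indeed τ is finite a.s. with bounded expectation since the walk is in a bounded region). By the OST, E[X_τ] = E[X_0] = 95. Equivalently: E[X_τ] = 110 · P(hit 110 first) + 0 · P(hit 0 first) = 110 · (95/110) = 95.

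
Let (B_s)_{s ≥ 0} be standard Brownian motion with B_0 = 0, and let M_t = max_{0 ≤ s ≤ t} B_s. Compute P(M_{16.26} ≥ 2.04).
P(M_{16.26} ≥ 2.04) = 2·P(B_{16.26} ≥ 2.04) = 2(1 − Φ(2.04/√16.26)) ≈ 0.6129

By the reflection principle for Brownian motion, P(M_t ≥ a) = 2 · P(B_t ≥ a) for a ≥ 0. Since B_t ~ N(0, t), P(B_t ≥ 2.04) = 1 − Φ(2.04/√t) = 1 − Φ(2.04/√16.26) = 1 − Φ(0.5059). So
  P(M_{16.26} ≥ 2.04) = 2(1 − Φ(0.5059)) ≈ 0.6129.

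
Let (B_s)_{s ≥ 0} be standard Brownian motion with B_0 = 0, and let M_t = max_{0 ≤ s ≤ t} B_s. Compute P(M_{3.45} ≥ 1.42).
P(M_{3.45} ≥ 1.42) = 2·P(B_{3.45} ≥ 1.42) = 2(1 − Φ(1.42/√3.45)) ≈ 0.4446

By the reflection principle for Brownian motion, P(M_t ≥ a) = 2 · P(B_t ≥ a) for a ≥ 0. Since B_t ~ N(0, t), P(B_t ≥ 1.42) = 1 − Φ(1.42/√t) = 1 − Φ(1.42/√3.45) = 1 − Φ(0.7645). So
  P(M_{3.45} ≥ 1.42) = 2(1 − Φ(0.7645)) ≈ 0.4446.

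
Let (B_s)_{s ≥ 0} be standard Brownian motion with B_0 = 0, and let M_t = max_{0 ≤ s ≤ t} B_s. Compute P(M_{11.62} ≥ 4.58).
P(M_{11.62} ≥ 4.58) = 2·P(B_{11.62} ≥ 4.58) = 2(1 − Φ(4.58/√11.62)) ≈ 0.1791

By the reflection principle for Brownian motion, P(M_t ≥ a) = 2 · P(B_t ≥ a) for a ≥ 0. Since B_t ~ N(0, t), P(B_t ≥ 4.58) = 1 − Φ(4.58/√t) = 1 − Φ(4.58/√11.62) = 1 − Φ(1.3436). So
  P(M_{11.62} ≥ 4.58) = 2(1 − Φ(1.3436)) ≈ 0.1791.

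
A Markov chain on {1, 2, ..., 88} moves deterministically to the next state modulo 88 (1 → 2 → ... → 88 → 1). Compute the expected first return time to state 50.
E[T_50 | X_0 = 50] = 88

The chain cycles deterministically, so starting at state 50 it returns in exactly 88 steps. Equivalently, the stationary distribution is uniform π_j = 1/88 for every state j, so by Kac's formula E[T_50] = 1/π_50 = 88.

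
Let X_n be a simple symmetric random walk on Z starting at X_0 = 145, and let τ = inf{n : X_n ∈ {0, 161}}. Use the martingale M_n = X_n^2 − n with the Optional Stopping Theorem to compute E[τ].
E[τ] = 2320

M_n = X_n^2 − n is a martingale (since E[X_{n+1}^2 | F_n] = X_n^2 + 1). By OST (τ has finite mean in a bounded region), E[M_τ] = E[M_0] = X_0^2 − 0 = 145^2 = 21025. Also E[M_τ] = E[X_τ^2] − E[τ]. The walk exits at 0 or 161, with P(hit 161 first) = 145/161, so E[X_τ^2] = 161^2 · 145/161 + 0 = 23345. Thus E[τ] = E[X_τ^2] − E[M_τ] = 23345 − 21025 = 2320 = 145(161 − 145) = 2320.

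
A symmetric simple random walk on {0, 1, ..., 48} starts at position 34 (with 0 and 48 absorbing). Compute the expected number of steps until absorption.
E[τ | X_0 = 34] = 476

Let v_k = E[τ | X_0 = k]. Boundary: v_0 = v_48 = 0. Recurrence: v_k = 1 + (v_{k-1} + v_{k+1})/2 for 1 ≤ k ≤ 47. The particular solution to v_k − (v_{k-1} + v_{k+1})/2 = 1 is v_k = −k^2. Adding homogeneous solution A + B k and matching boundaries gives v_k = k (48 − k). Substituting k = 34: v_34 = 34 · 14 = 476.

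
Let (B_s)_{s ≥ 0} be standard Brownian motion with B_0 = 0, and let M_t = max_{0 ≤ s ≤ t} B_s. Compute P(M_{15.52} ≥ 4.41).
P(M_{15.52} ≥ 4.41) = 2·P(B_{15.52} ≥ 4.41) = 2(1 − Φ(4.41/√15.52)) ≈ 0.2630

By the reflection principle for Brownian motion, P(M_t ≥ a) = 2 · P(B_t ≥ a) for a ≥ 0. Since B_t ~ N(0, t), P(B_t ≥ 4.41) = 1 − Φ(4.41/√t) = 1 − Φ(4.41/√15.52) = 1 − Φ(1.1194). So
  P(M_{15.52} ≥ 4.41) = 2(1 − Φ(1.1194)) ≈ 0.2630.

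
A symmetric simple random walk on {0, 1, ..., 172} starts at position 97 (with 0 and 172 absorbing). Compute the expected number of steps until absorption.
E[τ | X_0 = 97] = 7275

Let v_k = E[τ | X_0 = k]. Boundary: v_0 = v_172 = 0. Recurrence: v_k = 1 + (v_{k-1} + v_{k+1})/2 for 1 ≤ k ≤ 171. The particular solution to v_k − (v_{k-1} + v_{k+1})/2 = 1 is v_k = −k^2. Adding homogeneous solution A + B k and matching boundaries gives v_k = k (172 − k). Substituting k = 97: v_97 = 97 · 75 = 7275.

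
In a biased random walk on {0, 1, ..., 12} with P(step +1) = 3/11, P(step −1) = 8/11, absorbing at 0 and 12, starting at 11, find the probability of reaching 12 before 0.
P(hit 12 before 0) = (1 − (8/3)^11) / (1 − (8/3)^12) = 5153854467/13743789059

Let u_k denote P(reach 12 before 0 | start at k). Boundary: u_0 = 0, u_12 = 1. Recurrence: u_k = 3/11·u_{k+1} + 8/11·u_{k-1} for 1 ≤ k ≤ 11. Try u_k = A + B·r^k with r = q/p = (8/11)/(3/11) = 8/3. Substitution satisfies the recurrence; boundary conditions give:
  u_k = (1 − r^k) / (1 − r^N) = (1 − (8/3)^11) / (1 − (8/3)^12) = 5153854467/13743789059.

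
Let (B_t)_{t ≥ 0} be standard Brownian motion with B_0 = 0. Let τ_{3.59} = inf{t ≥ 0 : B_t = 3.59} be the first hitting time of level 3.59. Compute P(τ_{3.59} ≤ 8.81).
P(τ_{3.59} ≤ 8.81) = 2(1 − Φ(3.59/√8.81)) = 2(1 − Φ(1.2095)) ≈ 0.2265

By the reflection principle for standard BM, P(τ_b ≤ t) = 2 · P(B_t ≥ b). Since B_t ~ N(0, t), P(B_t ≥ 3.59) = 1 − Φ(3.59/√t) = 1 − Φ(3.59/√8.81) = 1 − Φ(1.2095) ≈ 0.11324. Doubling: P(τ_{3.59} ≤ 8.81) ≈ 2 · 0.11324 = 0.22648 ≈ 0.2265.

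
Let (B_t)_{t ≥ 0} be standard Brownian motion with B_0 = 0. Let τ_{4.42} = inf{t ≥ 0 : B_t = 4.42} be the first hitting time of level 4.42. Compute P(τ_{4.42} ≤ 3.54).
P(τ_{4.42} ≤ 3.54) = 2(1 − Φ(4.42/√3.54)) = 2(1 − Φ(2.3492)) ≈ 0.0188

By the reflection principle for standard BM, P(τ_b ≤ t) = 2 · P(B_t ≥ b). Since B_t ~ N(0, t), P(B_t ≥ 4.42) = 1 − Φ(4.42/√t) = 1 − Φ(4.42/√3.54) = 1 − Φ(2.3492) ≈ 0.00941. Doubling: P(τ_{4.42} ≤ 3.54) ≈ 2 · 0.00941 = 0.01882 ≈ 0.0188.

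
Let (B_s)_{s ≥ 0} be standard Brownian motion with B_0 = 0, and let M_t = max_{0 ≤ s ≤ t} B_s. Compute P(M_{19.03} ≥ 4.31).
P(M_{19.03} ≥ 4.31) = 2·P(B_{19.03} ≥ 4.31) = 2(1 − Φ(4.31/√19.03)) ≈ 0.3232

By the reflection principle for Brownian motion, P(M_t ≥ a) = 2 · P(B_t ≥ a) for a ≥ 0. Since B_t ~ N(0, t), P(B_t ≥ 4.31) = 1 − Φ(4.31/√t) = 1 − Φ(4.31/√19.03) = 1 − Φ(0.9880). So
  P(M_{19.03} ≥ 4.31) = 2(1 − Φ(0.9880)) ≈ 0.3232.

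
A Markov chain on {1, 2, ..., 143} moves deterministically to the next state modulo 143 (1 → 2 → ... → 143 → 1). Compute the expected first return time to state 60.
E[T_60 | X_0 = 60] = 143

The chain cycles deterministically, so starting at state 60 it returns in exactly 143 steps. Equivalently, the stationary distribution is uniform π_j = 1/143 for every state j, so by Kac's formula E[T_60] = 1/π_60 = 143.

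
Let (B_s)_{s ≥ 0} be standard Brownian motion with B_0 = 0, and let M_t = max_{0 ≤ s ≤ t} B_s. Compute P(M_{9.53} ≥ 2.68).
P(M_{9.53} ≥ 2.68) = 2·P(B_{9.53} ≥ 2.68) = 2(1 − Φ(2.68/√9.53)) ≈ 0.3853

By the reflection principle for Brownian motion, P(M_t ≥ a) = 2 · P(B_t ≥ a) for a ≥ 0. Since B_t ~ N(0, t), P(B_t ≥ 2.68) = 1 − Φ(2.68/√t) = 1 − Φ(2.68/√9.53) = 1 − Φ(0.8681). So
  P(M_{9.53} ≥ 2.68) = 2(1 − Φ(0.8681)) ≈ 0.3853.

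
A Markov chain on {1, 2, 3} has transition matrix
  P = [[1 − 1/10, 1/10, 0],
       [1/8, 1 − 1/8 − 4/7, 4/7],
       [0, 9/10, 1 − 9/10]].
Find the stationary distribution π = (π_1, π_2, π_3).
π = (315/727, 252/727, 160/727)

This is a birth-death chain on three states, which satisfies detailed balance: π_1 · P_{12} = π_2 · P_{21} and π_2 · P_{23} = π_3 · P_{32}.
From π_1 · 1/10 = π_2 · 1/8: π_2/π_1 = (1/10)/(1/8) = 4/5.
From π_2 · 4/7 = π_3 · 9/10: π_3/π_2 = (4/7)/(9/10) = 40/63.
Take π_1 proportional to 1; then unnormalized π = (1, 4/5, 32/63). Normalize by dividing by the sum 727/315:
  π = (315/727, 252/727, 160/727).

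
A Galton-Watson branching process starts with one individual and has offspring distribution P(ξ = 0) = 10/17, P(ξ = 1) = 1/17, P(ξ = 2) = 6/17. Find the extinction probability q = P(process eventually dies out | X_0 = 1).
q = 1

Mean offspring μ = 0·10/17 + 1·1/17 + 2·6/17 = 13/17 ≤ 1. For μ ≤ 1 with offspring not concentrated at 1, the Galton-Watson process goes extinct almost surely, so q = 1.
(Algebraic check: The pgf is f(s) = 10/17 + 1/17·s + 6/17·s². The extinction probability q is the smallest fixed point of f in [0, 1]. Setting s = f(s):
  6/17·s² + (1/17 − 1)·s + 10/17 = 0
  6/17·s² − (10/17 + 6/17)·s + 10/17 = 0
which factors as (s − 1)·(6/17·s − 10/17) = 0, giving roots s = 1 and s = (10/17)/(6/17) = 5/3. Since 5/3 ≥ 1, the smallest root in [0, 1] is s = 1.)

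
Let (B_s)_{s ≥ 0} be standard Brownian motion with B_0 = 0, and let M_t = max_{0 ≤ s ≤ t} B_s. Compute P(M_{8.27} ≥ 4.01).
P(M_{8.27} ≥ 4.01) = 2·P(B_{8.27} ≥ 4.01) = 2(1 − Φ(4.01/√8.27)) ≈ 0.1632

By the reflection principle for Brownian motion, P(M_t ≥ a) = 2 · P(B_t ≥ a) for a ≥ 0. Since B_t ~ N(0, t), P(B_t ≥ 4.01) = 1 − Φ(4.01/√t) = 1 − Φ(4.01/√8.27) = 1 − Φ(1.3944). So
  P(M_{8.27} ≥ 4.01) = 2(1 − Φ(1.3944)) ≈ 0.1632.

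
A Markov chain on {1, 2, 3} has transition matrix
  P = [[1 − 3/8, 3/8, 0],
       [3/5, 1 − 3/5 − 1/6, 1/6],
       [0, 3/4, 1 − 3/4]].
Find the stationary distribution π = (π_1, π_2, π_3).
π = (72/127, 45/127, 10/127)

This is a birth-death chain on three states, which satisfies detailed balance: π_1 · P_{12} = π_2 · P_{21} and π_2 · P_{23} = π_3 · P_{32}.
From π_1 · 3/8 = π_2 · 3/5: π_2/π_1 = (3/8)/(3/5) = 5/8.
From π_2 · 1/6 = π_3 · 3/4: π_3/π_2 = (1/6)/(3/4) = 2/9.
Take π_1 proportional to 1; then unnormalized π = (1, 5/8, 5/36). Normalize by dividing by the sum 127/72:
  π = (72/127, 45/127, 10/127).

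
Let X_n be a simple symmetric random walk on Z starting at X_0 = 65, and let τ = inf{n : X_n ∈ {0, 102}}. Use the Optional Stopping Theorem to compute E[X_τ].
E[X_τ] = 65

X_n is a martingale and τ is a bounded-mean stopping time (indeed τ is finite a.s. with bounded expectation since the walk is in a bounded region). By the OST, E[X_τ] = E[X_0] = 65. Equivalently: E[X_τ] = 102 · P(hit 102 first) + 0 · P(hit 0 first) = 102 · (65/102) = 65.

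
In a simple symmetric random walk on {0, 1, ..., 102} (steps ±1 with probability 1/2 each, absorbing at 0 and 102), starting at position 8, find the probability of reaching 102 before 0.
P(hit 102 before 0) = 8/102 = 4/51

Let u_k = P(hit 102 before 0 | start at k). Then u_0 = 0, u_102 = 1, and u_k = u_{k-1}/2 + u_{k+1}/2 for 1 ≤ k ≤ 101. This harmonic recurrence is solved by u_k = k/102, giving u_8 = 8/102 = 4/51.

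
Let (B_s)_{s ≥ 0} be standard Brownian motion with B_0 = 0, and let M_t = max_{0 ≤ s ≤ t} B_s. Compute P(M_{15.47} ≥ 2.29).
P(M_{15.47} ≥ 2.29) = 2·P(B_{15.47} ≥ 2.29) = 2(1 − Φ(2.29/√15.47)) ≈ 0.5604

By the reflection principle for Brownian motion, P(M_t ≥ a) = 2 · P(B_t ≥ a) for a ≥ 0. Since B_t ~ N(0, t), P(B_t ≥ 2.29) = 1 − Φ(2.29/√t) = 1 − Φ(2.29/√15.47) = 1 − Φ(0.5822). So
  P(M_{15.47} ≥ 2.29) = 2(1 − Φ(0.5822)) ≈ 0.5604.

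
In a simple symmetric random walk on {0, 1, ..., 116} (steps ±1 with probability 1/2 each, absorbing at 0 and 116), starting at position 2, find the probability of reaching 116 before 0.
P(hit 116 before 0) = 2/116 = 1/58

Let u_k = P(hit 116 before 0 | start at k). Then u_0 = 0, u_116 = 1, and u_k = u_{k-1}/2 + u_{k+1}/2 for 1 ≤ k ≤ 115. This harmonic recurrence is solved by u_k = k/116, giving u_2 = 2/116 = 1/58.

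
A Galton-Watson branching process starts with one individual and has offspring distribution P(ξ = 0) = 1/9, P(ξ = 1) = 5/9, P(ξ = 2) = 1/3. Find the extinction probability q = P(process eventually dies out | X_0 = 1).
q = 1/3

The pgf is f(s) = 1/9 + 5/9·s + 1/3·s². The extinction probability q is the smallest fixed point of f in [0, 1]. Setting s = f(s):
  1/3·s² + (5/9 − 1)·s + 1/9 = 0
  1/3·s² − (1/9 + 1/3)·s + 1/9 = 0
which factors as (s − 1)·(1/3·s − 1/9) = 0, giving roots s = 1 and s = (1/9)/(1/3) = 1/3.
Mean offspring μ = 5/9 + 2·1/3 = 11/9 > 1 (supercritical), so q < 1. The extinction probability is the smaller root: q = (1/9)/(1/3) = 1/3.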